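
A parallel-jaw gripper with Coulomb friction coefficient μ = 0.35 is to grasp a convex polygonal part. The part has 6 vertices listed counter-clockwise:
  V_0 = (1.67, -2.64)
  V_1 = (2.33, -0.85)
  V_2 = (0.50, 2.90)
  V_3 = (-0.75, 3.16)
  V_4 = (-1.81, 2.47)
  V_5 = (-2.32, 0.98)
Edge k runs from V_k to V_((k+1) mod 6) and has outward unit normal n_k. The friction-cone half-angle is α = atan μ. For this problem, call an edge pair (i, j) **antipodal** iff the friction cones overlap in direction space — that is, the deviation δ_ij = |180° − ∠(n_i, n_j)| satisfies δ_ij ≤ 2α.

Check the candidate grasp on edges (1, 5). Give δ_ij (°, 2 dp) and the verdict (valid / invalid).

α = atan 0.35 = 19.29°;  2α = 38.58°
edge 1: e_1 = (-1.83, +3.75);  n_1 = (+0.8987, +0.4386)
edge 5: e_5 = (+3.99, -3.62);  n_5 = (-0.6719, -0.7406)
∠(n_1, n_5) = 158.23°
δ = |180° − 158.23°| = 21.77°
21.77° ≤ 2α = 38.58°  →  valid

δ = 21.77°, valid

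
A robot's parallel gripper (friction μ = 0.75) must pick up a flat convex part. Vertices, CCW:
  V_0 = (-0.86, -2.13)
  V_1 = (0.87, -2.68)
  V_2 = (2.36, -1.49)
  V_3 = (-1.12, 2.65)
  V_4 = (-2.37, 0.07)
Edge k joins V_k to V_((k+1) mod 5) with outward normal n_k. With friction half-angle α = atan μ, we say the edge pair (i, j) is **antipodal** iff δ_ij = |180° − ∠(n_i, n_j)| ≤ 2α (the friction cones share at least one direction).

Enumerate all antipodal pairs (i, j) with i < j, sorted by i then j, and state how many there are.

count = 4; pairs: (0,2), (1,3), (2,3), (2,4)

α = atan 0.75 = 36.87°;  2α = 73.74°
n_0 = (-0.3030, -0.9530)
n_1 = (+0.6241, -0.7814)
n_2 = (+0.7655, +0.6435)
n_3 = (-0.8999, +0.4360)
n_4 = (-0.8245, -0.5659)
  (0,1): δ = 123.75°  ·
  (0,2): δ = 32.31°  ✓
  (0,3): δ = 81.79°  ·
  (0,4): δ = 142.10°  ·
  (1,2): δ = 88.56°  ·
  (1,3): δ = 25.54°  ✓
  (1,4): δ = 85.85°  ·
  (2,3): δ = 65.90°  ✓
  (2,4): δ = 5.59°  ✓
  (3,4): δ = 119.69°  ·
antipodal pairs: 4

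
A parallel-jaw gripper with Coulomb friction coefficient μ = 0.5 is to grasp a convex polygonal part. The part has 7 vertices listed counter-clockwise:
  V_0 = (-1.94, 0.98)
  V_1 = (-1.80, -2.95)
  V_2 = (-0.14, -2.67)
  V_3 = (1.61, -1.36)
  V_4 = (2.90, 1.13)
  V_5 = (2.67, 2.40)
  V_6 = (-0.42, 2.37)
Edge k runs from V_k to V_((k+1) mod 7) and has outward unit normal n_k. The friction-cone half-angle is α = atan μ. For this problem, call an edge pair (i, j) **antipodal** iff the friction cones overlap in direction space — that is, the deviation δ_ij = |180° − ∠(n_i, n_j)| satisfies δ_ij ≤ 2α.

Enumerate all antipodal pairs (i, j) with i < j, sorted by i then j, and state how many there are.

α = atan 0.5 = 26.57°;  2α = 53.13°
n_0 = (-0.9994, -0.0356)
n_1 = (+0.1663, -0.9861)
n_2 = (+0.5993, -0.8005)
n_3 = (+0.8879, -0.4600)
n_4 = (+0.9840, +0.1782)
n_5 = (-0.0097, +1.0000)
n_6 = (-0.6748, +0.7380)
  (0,1): δ = 82.47°  ·
  (0,2): δ = 55.22°  ·
  (0,3): δ = 29.43°  ✓
  (0,4): δ = 8.22°  ✓
  (0,5): δ = 88.52°  ·
  (0,6): δ = 130.40°  ·
  (1,2): δ = 152.76°  ·
  (1,3): δ = 126.96°  ·
  (1,4): δ = 89.31°  ·
  (1,5): δ = 9.02°  ✓
  (1,6): δ = 32.87°  ✓
  (2,3): δ = 154.20°  ·
  (2,4): δ = 116.55°  ·
  (2,5): δ = 36.26°  ✓
  (2,6): δ = 5.62°  ✓
  (3,4): δ = 142.35°  ·
  (3,5): δ = 62.06°  ·
  (3,6): δ = 20.17°  ✓
  (4,5): δ = 99.71°  ·
  (4,6): δ = 57.82°  ·
  (5,6): δ = 138.11°  ·
antipodal pairs: 7

count = 7; pairs: (0,3), (0,4), (1,5), (1,6), (2,5), (2,6), (3,6)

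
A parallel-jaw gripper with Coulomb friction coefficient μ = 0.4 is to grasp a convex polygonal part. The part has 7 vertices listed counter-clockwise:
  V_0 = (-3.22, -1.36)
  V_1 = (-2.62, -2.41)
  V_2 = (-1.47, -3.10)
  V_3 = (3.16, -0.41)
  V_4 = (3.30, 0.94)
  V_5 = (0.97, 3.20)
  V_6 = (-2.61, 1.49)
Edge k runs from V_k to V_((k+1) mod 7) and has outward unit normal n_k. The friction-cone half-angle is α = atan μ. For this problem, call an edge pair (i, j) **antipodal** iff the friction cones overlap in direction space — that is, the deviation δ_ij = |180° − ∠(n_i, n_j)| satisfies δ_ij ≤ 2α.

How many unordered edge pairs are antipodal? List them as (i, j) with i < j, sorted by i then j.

α = atan 0.4 = 21.80°;  2α = 43.60°
n_0 = (-0.8682, -0.4961)
n_1 = (-0.5145, -0.8575)
n_2 = (+0.5024, -0.8647)
n_3 = (+0.9947, -0.1032)
n_4 = (+0.6962, +0.7178)
n_5 = (-0.4310, +0.9023)
n_6 = (-0.9779, +0.2093)
  (0,1): δ = 150.71°  ·
  (0,2): δ = 89.59°  ·
  (0,3): δ = 35.67°  ✓
  (0,4): δ = 16.13°  ✓
  (0,5): δ = 85.79°  ·
  (0,6): δ = 138.17°  ·
  (1,2): δ = 118.88°  ·
  (1,3): δ = 64.96°  ·
  (1,4): δ = 13.16°  ✓
  (1,5): δ = 56.50°  ·
  (1,6): δ = 108.88°  ·
  (2,3): δ = 126.08°  ·
  (2,4): δ = 74.28°  ·
  (2,5): δ = 4.62°  ✓
  (2,6): δ = 47.76°  ·
  (3,4): δ = 128.21°  ·
  (3,5): δ = 58.55°  ·
  (3,6): δ = 6.16°  ✓
  (4,5): δ = 110.34°  ·
  (4,6): δ = 57.95°  ·
  (5,6): δ = 127.61°  ·
antipodal pairs: 5

count = 5; pairs: (0,3), (0,4), (1,4), (2,5), (3,6)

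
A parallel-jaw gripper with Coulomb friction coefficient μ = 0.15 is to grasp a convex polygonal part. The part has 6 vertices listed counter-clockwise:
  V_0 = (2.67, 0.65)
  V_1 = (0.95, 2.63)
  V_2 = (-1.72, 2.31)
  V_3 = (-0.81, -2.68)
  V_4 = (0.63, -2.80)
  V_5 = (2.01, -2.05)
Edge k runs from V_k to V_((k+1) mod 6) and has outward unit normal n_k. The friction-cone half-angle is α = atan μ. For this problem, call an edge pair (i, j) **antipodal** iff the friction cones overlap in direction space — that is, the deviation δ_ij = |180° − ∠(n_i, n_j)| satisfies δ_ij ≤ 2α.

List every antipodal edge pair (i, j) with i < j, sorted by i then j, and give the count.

count = 1; pairs: (1,3)

α = atan 0.15 = 8.53°;  2α = 17.06°
n_0 = (+0.7549, +0.6558)
n_1 = (-0.1190, +0.9929)
n_2 = (-0.9838, -0.1794)
n_3 = (-0.0830, -0.9965)
n_4 = (+0.4775, -0.8786)
n_5 = (+0.9714, -0.2375)
  (0,1): δ = 124.15°  ·
  (0,2): δ = 30.65°  ·
  (0,3): δ = 44.26°  ·
  (0,4): δ = 77.54°  ·
  (0,5): δ = 125.28°  ·
  (1,2): δ = 86.50°  ·
  (1,3): δ = 11.60°  ✓
  (1,4): δ = 21.69°  ·
  (1,5): δ = 69.43°  ·
  (2,3): δ = 105.10°  ·
  (2,4): δ = 71.81°  ·
  (2,5): δ = 24.07°  ·
  (3,4): δ = 146.71°  ·
  (3,5): δ = 98.97°  ·
  (4,5): δ = 132.26°  ·
antipodal pairs: 1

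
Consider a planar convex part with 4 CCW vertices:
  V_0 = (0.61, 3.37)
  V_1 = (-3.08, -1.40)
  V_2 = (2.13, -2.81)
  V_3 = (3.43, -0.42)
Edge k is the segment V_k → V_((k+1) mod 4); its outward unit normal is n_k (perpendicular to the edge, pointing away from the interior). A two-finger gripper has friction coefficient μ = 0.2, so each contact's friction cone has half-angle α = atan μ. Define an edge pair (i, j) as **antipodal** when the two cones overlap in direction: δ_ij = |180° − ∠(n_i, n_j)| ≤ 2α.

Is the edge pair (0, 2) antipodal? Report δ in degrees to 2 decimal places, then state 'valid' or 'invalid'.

δ = 9.18°, valid

α = atan 0.2 = 11.31°;  2α = 22.62°
edge 0: e_0 = (-3.69, -4.77);  n_0 = (-0.7910, +0.6119)
edge 2: e_2 = (+1.30, +2.39);  n_2 = (+0.8785, -0.4778)
∠(n_0, n_2) = 170.82°
δ = |180° − 170.82°| = 9.18°
9.18° ≤ 2α = 22.62°  →  valid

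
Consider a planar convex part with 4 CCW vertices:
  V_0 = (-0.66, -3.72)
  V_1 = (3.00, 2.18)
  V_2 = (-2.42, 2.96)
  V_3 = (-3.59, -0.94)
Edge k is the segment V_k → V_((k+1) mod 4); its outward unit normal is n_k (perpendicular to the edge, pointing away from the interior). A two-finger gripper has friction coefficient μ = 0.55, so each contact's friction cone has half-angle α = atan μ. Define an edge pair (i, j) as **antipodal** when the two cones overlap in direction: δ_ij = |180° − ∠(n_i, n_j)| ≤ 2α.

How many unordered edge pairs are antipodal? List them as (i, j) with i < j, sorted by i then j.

count = 2; pairs: (0,2), (1,3)

α = atan 0.55 = 28.81°;  2α = 57.62°
n_0 = (+0.8498, -0.5271)
n_1 = (+0.1424, +0.9898)
n_2 = (-0.9578, +0.2873)
n_3 = (-0.6883, -0.7254)
  (0,1): δ = 66.38°  ·
  (0,2): δ = 15.11°  ✓
  (0,3): δ = 78.32°  ·
  (1,2): δ = 98.51°  ·
  (1,3): δ = 35.31°  ✓
  (2,3): δ = 116.80°  ·
antipodal pairs: 2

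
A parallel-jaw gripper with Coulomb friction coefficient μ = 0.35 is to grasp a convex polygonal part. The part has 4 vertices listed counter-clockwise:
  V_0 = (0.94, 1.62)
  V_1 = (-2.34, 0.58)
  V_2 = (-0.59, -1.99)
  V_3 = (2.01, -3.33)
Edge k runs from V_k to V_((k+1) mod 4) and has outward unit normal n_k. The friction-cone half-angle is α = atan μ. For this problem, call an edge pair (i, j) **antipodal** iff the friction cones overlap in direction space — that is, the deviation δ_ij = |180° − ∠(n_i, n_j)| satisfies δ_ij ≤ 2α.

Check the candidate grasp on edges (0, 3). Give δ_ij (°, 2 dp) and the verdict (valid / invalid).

δ = 84.61°, invalid

α = atan 0.35 = 19.29°;  2α = 38.58°
edge 0: e_0 = (-3.28, -1.04);  n_0 = (-0.3022, +0.9532)
edge 3: e_3 = (-1.07, +4.95);  n_3 = (+0.9774, +0.2113)
∠(n_0, n_3) = 95.39°
δ = |180° − 95.39°| = 84.61°
84.61° > 2α = 38.58°  →  invalid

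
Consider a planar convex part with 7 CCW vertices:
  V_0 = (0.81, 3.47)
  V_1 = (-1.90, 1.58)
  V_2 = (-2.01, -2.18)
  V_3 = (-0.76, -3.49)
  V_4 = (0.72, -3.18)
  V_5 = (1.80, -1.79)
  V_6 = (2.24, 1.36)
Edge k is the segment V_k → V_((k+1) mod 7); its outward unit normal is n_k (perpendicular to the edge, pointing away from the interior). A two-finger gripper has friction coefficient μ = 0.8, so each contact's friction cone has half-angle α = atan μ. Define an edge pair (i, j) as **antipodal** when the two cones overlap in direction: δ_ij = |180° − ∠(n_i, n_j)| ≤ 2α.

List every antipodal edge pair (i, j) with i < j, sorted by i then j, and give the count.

α = atan 0.8 = 38.66°;  2α = 77.32°
n_0 = (-0.5720, +0.8202)
n_1 = (-0.9996, +0.0292)
n_2 = (-0.7235, -0.6903)
n_3 = (+0.2050, -0.9788)
n_4 = (+0.7897, -0.6135)
n_5 = (+0.9904, -0.1383)
n_6 = (+0.8278, +0.5610)
  (0,1): δ = 126.57°  ·
  (0,2): δ = 81.24°  ·
  (0,3): δ = 23.06°  ✓
  (0,4): δ = 17.26°  ✓
  (0,5): δ = 47.16°  ✓
  (0,6): δ = 89.23°  ·
  (1,2): δ = 134.67°  ·
  (1,3): δ = 76.49°  ✓
  (1,4): δ = 36.17°  ✓
  (1,5): δ = 6.28°  ✓
  (1,6): δ = 35.80°  ✓
  (2,3): δ = 121.83°  ·
  (2,4): δ = 81.50°  ·
  (2,5): δ = 51.61°  ✓
  (2,6): δ = 9.53°  ✓
  (3,4): δ = 139.68°  ·
  (3,5): δ = 109.78°  ·
  (3,6): δ = 67.70°  ✓
  (4,5): δ = 150.11°  ·
  (4,6): δ = 108.03°  ·
  (5,6): δ = 137.92°  ·
antipodal pairs: 10

count = 10; pairs: (0,3), (0,4), (0,5), (1,3), (1,4), (1,5), (1,6), (2,5), (2,6), (3,6)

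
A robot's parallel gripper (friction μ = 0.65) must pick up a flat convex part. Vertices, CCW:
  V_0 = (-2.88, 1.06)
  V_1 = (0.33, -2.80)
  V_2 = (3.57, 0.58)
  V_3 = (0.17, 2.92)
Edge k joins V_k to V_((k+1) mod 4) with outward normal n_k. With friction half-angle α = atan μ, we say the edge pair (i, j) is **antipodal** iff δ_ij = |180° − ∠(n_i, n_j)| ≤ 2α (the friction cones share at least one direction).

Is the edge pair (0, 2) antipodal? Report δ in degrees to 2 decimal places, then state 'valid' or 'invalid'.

α = atan 0.65 = 33.02°;  2α = 66.05°
edge 0: e_0 = (+3.21, -3.86);  n_0 = (-0.7689, -0.6394)
edge 2: e_2 = (-3.40, +2.34);  n_2 = (+0.5669, +0.8238)
∠(n_0, n_2) = 164.28°
δ = |180° − 164.28°| = 15.72°
15.72° ≤ 2α = 66.05°  →  valid

δ = 15.72°, valid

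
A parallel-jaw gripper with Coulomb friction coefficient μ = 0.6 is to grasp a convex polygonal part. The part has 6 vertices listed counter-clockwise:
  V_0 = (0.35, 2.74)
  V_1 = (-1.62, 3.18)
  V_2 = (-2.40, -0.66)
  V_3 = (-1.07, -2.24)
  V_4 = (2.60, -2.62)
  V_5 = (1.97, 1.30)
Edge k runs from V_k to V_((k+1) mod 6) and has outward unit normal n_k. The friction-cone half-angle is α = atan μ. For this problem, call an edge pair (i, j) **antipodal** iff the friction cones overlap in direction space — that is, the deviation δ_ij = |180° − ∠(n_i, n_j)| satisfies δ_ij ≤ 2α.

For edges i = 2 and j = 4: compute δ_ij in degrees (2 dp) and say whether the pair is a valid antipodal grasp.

δ = 30.96°, valid

α = atan 0.6 = 30.96°;  2α = 61.93°
edge 2: e_2 = (+1.33, -1.58);  n_2 = (-0.7650, -0.6440)
edge 4: e_4 = (-0.63, +3.92);  n_4 = (+0.9873, +0.1587)
∠(n_2, n_4) = 149.04°
δ = |180° − 149.04°| = 30.96°
30.96° ≤ 2α = 61.93°  →  valid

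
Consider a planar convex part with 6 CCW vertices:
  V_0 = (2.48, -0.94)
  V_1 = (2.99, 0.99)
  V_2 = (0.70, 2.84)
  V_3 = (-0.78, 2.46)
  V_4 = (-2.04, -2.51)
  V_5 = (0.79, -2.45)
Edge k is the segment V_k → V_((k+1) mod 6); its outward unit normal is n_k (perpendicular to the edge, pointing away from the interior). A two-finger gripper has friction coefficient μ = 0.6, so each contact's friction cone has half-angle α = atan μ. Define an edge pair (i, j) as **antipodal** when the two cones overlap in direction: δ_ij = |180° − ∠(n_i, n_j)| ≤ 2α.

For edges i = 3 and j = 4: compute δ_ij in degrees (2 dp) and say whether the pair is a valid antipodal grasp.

δ = 74.56°, invalid

α = atan 0.6 = 30.96°;  2α = 61.93°
edge 3: e_3 = (-1.26, -4.97);  n_3 = (-0.9693, +0.2457)
edge 4: e_4 = (+2.83, +0.06);  n_4 = (+0.0212, -0.9998)
∠(n_3, n_4) = 105.44°
δ = |180° − 105.44°| = 74.56°
74.56° > 2α = 61.93°  →  invalid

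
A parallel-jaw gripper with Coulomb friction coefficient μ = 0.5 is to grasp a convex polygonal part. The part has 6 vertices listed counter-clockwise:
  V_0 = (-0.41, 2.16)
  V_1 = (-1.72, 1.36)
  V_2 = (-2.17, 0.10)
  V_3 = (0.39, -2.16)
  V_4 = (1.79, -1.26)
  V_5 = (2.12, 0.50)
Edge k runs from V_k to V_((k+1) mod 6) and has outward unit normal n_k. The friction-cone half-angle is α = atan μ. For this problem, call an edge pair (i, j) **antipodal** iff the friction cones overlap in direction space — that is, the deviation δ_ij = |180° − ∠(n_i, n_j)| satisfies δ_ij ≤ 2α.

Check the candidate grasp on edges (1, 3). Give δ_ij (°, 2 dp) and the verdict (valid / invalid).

δ = 37.61°, valid

α = atan 0.5 = 26.57°;  2α = 53.13°
edge 1: e_1 = (-0.45, -1.26);  n_1 = (-0.9417, +0.3363)
edge 3: e_3 = (+1.40, +0.90);  n_3 = (+0.5408, -0.8412)
∠(n_1, n_3) = 142.39°
δ = |180° − 142.39°| = 37.61°
37.61° ≤ 2α = 53.13°  →  valid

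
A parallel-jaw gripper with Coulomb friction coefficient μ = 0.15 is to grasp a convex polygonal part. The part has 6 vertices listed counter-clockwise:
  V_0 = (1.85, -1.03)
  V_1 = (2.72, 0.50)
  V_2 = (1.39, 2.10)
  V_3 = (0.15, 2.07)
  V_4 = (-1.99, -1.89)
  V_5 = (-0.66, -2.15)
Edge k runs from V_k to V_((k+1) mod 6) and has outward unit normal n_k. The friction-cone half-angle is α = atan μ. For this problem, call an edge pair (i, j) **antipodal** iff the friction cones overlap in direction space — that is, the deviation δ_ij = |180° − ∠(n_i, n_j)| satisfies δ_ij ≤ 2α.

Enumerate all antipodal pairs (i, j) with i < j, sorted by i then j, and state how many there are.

α = atan 0.15 = 8.53°;  2α = 17.06°
n_0 = (+0.8693, -0.4943)
n_1 = (+0.7690, +0.6392)
n_2 = (-0.0242, +0.9997)
n_3 = (-0.8798, +0.4754)
n_4 = (-0.1919, -0.9814)
n_5 = (+0.4075, -0.9132)
  (0,1): δ = 110.64°  ·
  (0,2): δ = 58.99°  ·
  (0,3): δ = 1.24°  ✓
  (0,4): δ = 108.56°  ·
  (0,5): δ = 143.67°  ·
  (1,2): δ = 128.35°  ·
  (1,3): δ = 68.12°  ·
  (1,4): δ = 39.20°  ·
  (1,5): δ = 74.31°  ·
  (2,3): δ = 119.77°  ·
  (2,4): δ = 12.45°  ✓
  (2,5): δ = 22.66°  ·
  (3,4): δ = 72.67°  ·
  (3,5): δ = 37.57°  ·
  (4,5): δ = 144.89°  ·
antipodal pairs: 2

count = 2; pairs: (0,3), (2,4)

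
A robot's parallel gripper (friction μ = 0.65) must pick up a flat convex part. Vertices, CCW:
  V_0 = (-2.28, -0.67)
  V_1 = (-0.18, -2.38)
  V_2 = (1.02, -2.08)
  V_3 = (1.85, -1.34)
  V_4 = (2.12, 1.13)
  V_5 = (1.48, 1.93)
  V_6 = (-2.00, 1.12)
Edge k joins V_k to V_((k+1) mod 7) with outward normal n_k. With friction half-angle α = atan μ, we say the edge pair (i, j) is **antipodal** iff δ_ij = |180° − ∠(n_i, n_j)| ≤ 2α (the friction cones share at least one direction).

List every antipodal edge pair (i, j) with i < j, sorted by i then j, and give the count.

α = atan 0.65 = 33.02°;  2α = 66.05°
n_0 = (-0.6314, -0.7754)
n_1 = (+0.2425, -0.9701)
n_2 = (+0.6655, -0.7464)
n_3 = (+0.9941, -0.1087)
n_4 = (+0.7809, +0.6247)
n_5 = (-0.2267, +0.9740)
n_6 = (-0.9880, +0.1545)
  (0,1): δ = 126.81°  ·
  (0,2): δ = 99.13°  ·
  (0,3): δ = 57.08°  ✓
  (0,4): δ = 12.18°  ✓
  (0,5): δ = 52.26°  ✓
  (0,6): δ = 120.27°  ·
  (1,2): δ = 152.32°  ·
  (1,3): δ = 110.27°  ·
  (1,4): δ = 65.38°  ✓
  (1,5): δ = 0.93°  ✓
  (1,6): δ = 67.07°  ·
  (2,3): δ = 137.96°  ·
  (2,4): δ = 93.06°  ·
  (2,5): δ = 28.62°  ✓
  (2,6): δ = 39.39°  ✓
  (3,4): δ = 135.10°  ·
  (3,5): δ = 70.66°  ·
  (3,6): δ = 2.65°  ✓
  (4,5): δ = 115.56°  ·
  (4,6): δ = 47.55°  ✓
  (5,6): δ = 111.99°  ·
antipodal pairs: 9

count = 9; pairs: (0,3), (0,4), (0,5), (1,4), (1,5), (2,5), (2,6), (3,6), (4,6)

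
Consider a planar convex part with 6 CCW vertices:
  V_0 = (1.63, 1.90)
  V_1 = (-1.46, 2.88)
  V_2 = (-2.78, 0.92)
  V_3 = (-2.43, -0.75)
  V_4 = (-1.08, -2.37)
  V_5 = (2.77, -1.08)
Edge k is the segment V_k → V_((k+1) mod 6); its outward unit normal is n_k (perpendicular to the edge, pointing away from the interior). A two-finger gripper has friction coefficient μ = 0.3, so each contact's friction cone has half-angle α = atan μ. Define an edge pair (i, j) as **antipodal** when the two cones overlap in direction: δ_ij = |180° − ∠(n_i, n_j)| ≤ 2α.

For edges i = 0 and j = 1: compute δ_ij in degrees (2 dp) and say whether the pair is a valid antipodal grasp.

δ = 106.36°, invalid

α = atan 0.3 = 16.70°;  2α = 33.40°
edge 0: e_0 = (-3.09, +0.98);  n_0 = (+0.3023, +0.9532)
edge 1: e_1 = (-1.32, -1.96);  n_1 = (-0.8294, +0.5586)
∠(n_0, n_1) = 73.64°
δ = |180° − 73.64°| = 106.36°
106.36° > 2α = 33.40°  →  invalid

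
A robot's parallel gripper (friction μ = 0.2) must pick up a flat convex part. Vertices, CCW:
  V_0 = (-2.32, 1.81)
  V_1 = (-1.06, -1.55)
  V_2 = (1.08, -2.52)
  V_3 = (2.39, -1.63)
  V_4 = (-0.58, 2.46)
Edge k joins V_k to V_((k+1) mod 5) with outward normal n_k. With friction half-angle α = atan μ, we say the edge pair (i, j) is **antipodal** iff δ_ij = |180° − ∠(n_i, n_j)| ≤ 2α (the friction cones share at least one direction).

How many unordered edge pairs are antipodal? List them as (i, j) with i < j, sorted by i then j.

count = 2; pairs: (0,3), (2,4)

α = atan 0.2 = 11.31°;  2α = 22.62°
n_0 = (-0.9363, -0.3511)
n_1 = (-0.4128, -0.9108)
n_2 = (+0.5620, -0.8272)
n_3 = (+0.8092, +0.5876)
n_4 = (-0.3499, +0.9368)
  (0,1): δ = 134.94°  ·
  (0,2): δ = 76.36°  ·
  (0,3): δ = 15.43°  ✓
  (0,4): δ = 89.93°  ·
  (1,2): δ = 121.42°  ·
  (1,3): δ = 29.63°  ·
  (1,4): δ = 44.87°  ·
  (2,3): δ = 88.21°  ·
  (2,4): δ = 13.71°  ✓
  (3,4): δ = 105.50°  ·
antipodal pairs: 2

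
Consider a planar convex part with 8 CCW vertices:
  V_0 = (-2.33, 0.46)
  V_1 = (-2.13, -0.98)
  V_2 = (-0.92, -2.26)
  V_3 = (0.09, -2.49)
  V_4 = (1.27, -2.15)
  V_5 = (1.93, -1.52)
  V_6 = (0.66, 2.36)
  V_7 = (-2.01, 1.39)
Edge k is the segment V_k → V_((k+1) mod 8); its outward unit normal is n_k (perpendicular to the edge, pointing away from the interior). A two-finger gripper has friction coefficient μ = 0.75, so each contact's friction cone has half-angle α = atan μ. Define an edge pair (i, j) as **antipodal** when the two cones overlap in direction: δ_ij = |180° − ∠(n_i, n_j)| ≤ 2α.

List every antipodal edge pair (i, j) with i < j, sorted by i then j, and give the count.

count = 11; pairs: (0,4), (0,5), (1,5), (1,6), (2,5), (2,6), (3,6), (3,7), (4,6), (4,7), (5,7)

α = atan 0.75 = 36.87°;  2α = 73.74°
n_0 = (-0.9905, -0.1376)
n_1 = (-0.7267, -0.6870)
n_2 = (-0.2220, -0.9750)
n_3 = (+0.2769, -0.9609)
n_4 = (+0.6905, -0.7234)
n_5 = (+0.9504, +0.3111)
n_6 = (-0.3415, +0.9399)
n_7 = (-0.9456, +0.3254)
  (0,1): δ = 144.52°  ·
  (0,2): δ = 110.74°  ·
  (0,3): δ = 81.83°  ·
  (0,4): δ = 54.24°  ✓
  (0,5): δ = 10.22°  ✓
  (0,6): δ = 102.06°  ·
  (0,7): δ = 153.11°  ·
  (1,2): δ = 146.22°  ·
  (1,3): δ = 117.32°  ·
  (1,4): δ = 89.72°  ·
  (1,5): δ = 25.27°  ✓
  (1,6): δ = 66.58°  ✓
  (1,7): δ = 117.62°  ·
  (2,3): δ = 151.10°  ·
  (2,4): δ = 123.50°  ·
  (2,5): δ = 59.05°  ✓
  (2,6): δ = 32.79°  ✓
  (2,7): δ = 83.84°  ·
  (3,4): δ = 152.41°  ·
  (3,5): δ = 87.95°  ·
  (3,6): δ = 3.89°  ✓
  (3,7): δ = 54.94°  ✓
  (4,5): δ = 115.54°  ·
  (4,6): δ = 23.70°  ✓
  (4,7): δ = 27.34°  ✓
  (5,6): δ = 88.16°  ·
  (5,7): δ = 37.11°  ✓
  (6,7): δ = 128.95°  ·
antipodal pairs: 11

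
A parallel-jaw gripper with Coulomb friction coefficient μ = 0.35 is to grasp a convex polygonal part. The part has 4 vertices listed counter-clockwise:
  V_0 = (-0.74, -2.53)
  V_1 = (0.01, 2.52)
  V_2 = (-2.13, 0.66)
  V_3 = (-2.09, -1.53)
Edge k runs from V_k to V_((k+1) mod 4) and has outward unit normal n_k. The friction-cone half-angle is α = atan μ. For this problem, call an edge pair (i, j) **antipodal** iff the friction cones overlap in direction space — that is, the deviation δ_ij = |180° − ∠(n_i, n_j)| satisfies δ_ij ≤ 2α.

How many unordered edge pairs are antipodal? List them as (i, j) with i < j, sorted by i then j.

count = 1; pairs: (0,2)

α = atan 0.35 = 19.29°;  2α = 38.58°
n_0 = (+0.9892, -0.1469)
n_1 = (-0.6560, +0.7548)
n_2 = (-0.9998, -0.0183)
n_3 = (-0.5952, -0.8036)
  (0,1): δ = 40.56°  ·
  (0,2): δ = 9.49°  ✓
  (0,3): δ = 61.92°  ·
  (1,2): δ = 129.95°  ·
  (1,3): δ = 77.52°  ·
  (2,3): δ = 127.58°  ·
antipodal pairs: 1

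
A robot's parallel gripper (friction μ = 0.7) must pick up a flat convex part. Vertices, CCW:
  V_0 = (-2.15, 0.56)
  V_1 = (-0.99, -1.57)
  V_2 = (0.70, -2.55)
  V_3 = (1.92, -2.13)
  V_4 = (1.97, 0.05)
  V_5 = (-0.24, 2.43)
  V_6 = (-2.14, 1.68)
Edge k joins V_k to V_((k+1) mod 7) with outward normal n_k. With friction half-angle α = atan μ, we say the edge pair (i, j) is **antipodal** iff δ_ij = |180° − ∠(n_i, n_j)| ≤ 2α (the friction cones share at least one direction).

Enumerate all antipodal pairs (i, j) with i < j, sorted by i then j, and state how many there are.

α = atan 0.7 = 34.99°;  2α = 69.98°
n_0 = (-0.8782, -0.4783)
n_1 = (-0.5016, -0.8651)
n_2 = (+0.3255, -0.9455)
n_3 = (+0.9997, -0.0229)
n_4 = (+0.7328, +0.6805)
n_5 = (-0.3672, +0.9302)
n_6 = (-1.0000, +0.0089)
  (0,1): δ = 148.68°  ·
  (0,2): δ = 99.58°  ·
  (0,3): δ = 29.89°  ✓
  (0,4): δ = 14.31°  ✓
  (0,5): δ = 82.97°  ·
  (0,6): δ = 150.92°  ·
  (1,2): δ = 130.89°  ·
  (1,3): δ = 61.21°  ✓
  (1,4): δ = 17.01°  ✓
  (1,5): δ = 51.65°  ✓
  (1,6): δ = 119.60°  ·
  (2,3): δ = 110.31°  ·
  (2,4): δ = 66.12°  ✓
  (2,5): δ = 2.54°  ✓
  (2,6): δ = 70.49°  ·
  (3,4): δ = 135.81°  ·
  (3,5): δ = 67.15°  ✓
  (3,6): δ = 0.80°  ✓
  (4,5): δ = 111.34°  ·
  (4,6): δ = 43.39°  ✓
  (5,6): δ = 112.05°  ·
antipodal pairs: 10

count = 10; pairs: (0,3), (0,4), (1,3), (1,4), (1,5), (2,4), (2,5), (3,5), (3,6), (4,6)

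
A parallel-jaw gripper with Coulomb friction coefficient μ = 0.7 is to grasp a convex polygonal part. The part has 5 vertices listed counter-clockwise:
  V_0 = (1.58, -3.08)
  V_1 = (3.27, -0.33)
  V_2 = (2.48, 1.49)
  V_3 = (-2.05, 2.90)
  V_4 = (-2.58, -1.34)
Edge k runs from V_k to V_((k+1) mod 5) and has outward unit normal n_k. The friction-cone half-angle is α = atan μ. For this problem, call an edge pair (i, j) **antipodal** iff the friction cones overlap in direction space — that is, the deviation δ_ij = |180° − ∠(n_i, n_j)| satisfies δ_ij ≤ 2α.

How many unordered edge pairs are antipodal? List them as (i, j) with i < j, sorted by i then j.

count = 4; pairs: (0,3), (1,3), (1,4), (2,4)

α = atan 0.7 = 34.99°;  2α = 69.98°
n_0 = (+0.8520, -0.5236)
n_1 = (+0.9173, +0.3982)
n_2 = (+0.2972, +0.9548)
n_3 = (-0.9923, +0.1240)
n_4 = (-0.3859, -0.9226)
  (0,1): δ = 124.96°  ·
  (0,2): δ = 75.72°  ·
  (0,3): δ = 24.45°  ✓
  (0,4): δ = 98.87°  ·
  (1,2): δ = 130.75°  ·
  (1,3): δ = 30.59°  ✓
  (1,4): δ = 43.84°  ✓
  (2,3): δ = 79.84°  ·
  (2,4): δ = 5.41°  ✓
  (3,4): δ = 105.57°  ·
antipodal pairs: 4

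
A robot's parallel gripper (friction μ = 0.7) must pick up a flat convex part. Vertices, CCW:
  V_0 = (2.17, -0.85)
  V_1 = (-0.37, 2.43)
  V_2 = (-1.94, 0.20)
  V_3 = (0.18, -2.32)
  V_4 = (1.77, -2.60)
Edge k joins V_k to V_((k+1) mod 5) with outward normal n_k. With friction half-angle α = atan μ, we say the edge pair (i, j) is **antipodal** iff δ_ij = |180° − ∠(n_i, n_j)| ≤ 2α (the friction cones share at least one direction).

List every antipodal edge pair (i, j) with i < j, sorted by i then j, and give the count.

α = atan 0.7 = 34.99°;  2α = 69.98°
n_0 = (+0.7906, +0.6123)
n_1 = (-0.8177, +0.5757)
n_2 = (-0.7652, -0.6438)
n_3 = (-0.1734, -0.9848)
n_4 = (+0.9749, -0.2228)
  (0,1): δ = 72.90°  ·
  (0,2): δ = 2.32°  ✓
  (0,3): δ = 42.26°  ✓
  (0,4): δ = 129.37°  ·
  (1,2): δ = 104.78°  ·
  (1,3): δ = 64.84°  ✓
  (1,4): δ = 22.27°  ✓
  (2,3): δ = 140.06°  ·
  (2,4): δ = 52.95°  ✓
  (3,4): δ = 92.89°  ·
antipodal pairs: 5

count = 5; pairs: (0,2), (0,3), (1,3), (1,4), (2,4)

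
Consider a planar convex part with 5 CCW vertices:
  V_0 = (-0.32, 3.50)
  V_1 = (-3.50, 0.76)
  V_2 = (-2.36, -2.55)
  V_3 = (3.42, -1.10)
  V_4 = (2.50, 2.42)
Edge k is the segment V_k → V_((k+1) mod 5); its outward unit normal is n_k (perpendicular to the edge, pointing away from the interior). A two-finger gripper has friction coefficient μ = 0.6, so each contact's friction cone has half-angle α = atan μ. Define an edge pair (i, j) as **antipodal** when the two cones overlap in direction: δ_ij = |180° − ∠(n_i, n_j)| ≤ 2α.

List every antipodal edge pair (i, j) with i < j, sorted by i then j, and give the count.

α = atan 0.6 = 30.96°;  2α = 61.93°
n_0 = (-0.6528, +0.7576)
n_1 = (-0.9455, -0.3256)
n_2 = (+0.2433, -0.9699)
n_3 = (+0.9675, +0.2529)
n_4 = (+0.3576, +0.9339)
  (0,1): δ = 111.75°  ·
  (0,2): δ = 26.67°  ✓
  (0,3): δ = 63.90°  ·
  (0,4): δ = 118.29°  ·
  (1,2): δ = 94.92°  ·
  (1,3): δ = 4.36°  ✓
  (1,4): δ = 50.04°  ✓
  (2,3): δ = 89.44°  ·
  (2,4): δ = 35.04°  ✓
  (3,4): δ = 125.60°  ·
antipodal pairs: 4

count = 4; pairs: (0,2), (1,3), (1,4), (2,4)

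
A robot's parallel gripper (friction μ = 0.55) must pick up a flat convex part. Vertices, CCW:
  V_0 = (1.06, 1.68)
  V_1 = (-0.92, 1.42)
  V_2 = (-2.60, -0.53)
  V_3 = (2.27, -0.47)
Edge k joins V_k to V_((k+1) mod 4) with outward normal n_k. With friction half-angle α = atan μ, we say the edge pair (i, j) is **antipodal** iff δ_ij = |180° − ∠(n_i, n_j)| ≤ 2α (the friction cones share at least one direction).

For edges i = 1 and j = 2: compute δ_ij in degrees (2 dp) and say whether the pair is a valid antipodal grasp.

α = atan 0.55 = 28.81°;  2α = 57.62°
edge 1: e_1 = (-1.68, -1.95);  n_1 = (-0.7576, +0.6527)
edge 2: e_2 = (+4.87, +0.06);  n_2 = (+0.0123, -0.9999)
∠(n_1, n_2) = 131.45°
δ = |180° − 131.45°| = 48.55°
48.55° ≤ 2α = 57.62°  →  valid

δ = 48.55°, valid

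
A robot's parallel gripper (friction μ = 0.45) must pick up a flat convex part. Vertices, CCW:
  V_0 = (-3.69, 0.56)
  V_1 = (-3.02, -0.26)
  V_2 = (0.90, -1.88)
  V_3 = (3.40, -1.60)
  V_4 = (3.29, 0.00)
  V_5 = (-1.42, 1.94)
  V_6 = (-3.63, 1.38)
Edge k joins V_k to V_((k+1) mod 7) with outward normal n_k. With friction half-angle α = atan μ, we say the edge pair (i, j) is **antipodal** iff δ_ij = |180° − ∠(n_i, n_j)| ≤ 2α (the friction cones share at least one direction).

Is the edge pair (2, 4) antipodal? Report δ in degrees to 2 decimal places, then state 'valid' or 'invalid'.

α = atan 0.45 = 24.23°;  2α = 48.46°
edge 2: e_2 = (+2.50, +0.28);  n_2 = (+0.1113, -0.9938)
edge 4: e_4 = (-4.71, +1.94);  n_4 = (+0.3808, +0.9246)
∠(n_2, n_4) = 151.22°
δ = |180° − 151.22°| = 28.78°
28.78° ≤ 2α = 48.46°  →  valid

δ = 28.78°, valid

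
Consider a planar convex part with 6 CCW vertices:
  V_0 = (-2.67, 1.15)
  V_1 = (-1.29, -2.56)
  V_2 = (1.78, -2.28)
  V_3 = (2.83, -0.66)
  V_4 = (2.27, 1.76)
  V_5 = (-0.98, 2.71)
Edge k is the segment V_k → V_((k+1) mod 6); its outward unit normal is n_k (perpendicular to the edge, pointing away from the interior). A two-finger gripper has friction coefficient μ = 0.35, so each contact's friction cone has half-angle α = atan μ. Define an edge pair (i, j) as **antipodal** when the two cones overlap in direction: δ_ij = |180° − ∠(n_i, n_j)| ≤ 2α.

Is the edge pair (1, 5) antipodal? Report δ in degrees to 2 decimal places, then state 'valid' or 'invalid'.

α = atan 0.35 = 19.29°;  2α = 38.58°
edge 1: e_1 = (+3.07, +0.28);  n_1 = (+0.0908, -0.9959)
edge 5: e_5 = (-1.69, -1.56);  n_5 = (-0.6783, +0.7348)
∠(n_1, n_5) = 142.50°
δ = |180° − 142.50°| = 37.50°
37.50° ≤ 2α = 38.58°  →  valid

δ = 37.50°, valid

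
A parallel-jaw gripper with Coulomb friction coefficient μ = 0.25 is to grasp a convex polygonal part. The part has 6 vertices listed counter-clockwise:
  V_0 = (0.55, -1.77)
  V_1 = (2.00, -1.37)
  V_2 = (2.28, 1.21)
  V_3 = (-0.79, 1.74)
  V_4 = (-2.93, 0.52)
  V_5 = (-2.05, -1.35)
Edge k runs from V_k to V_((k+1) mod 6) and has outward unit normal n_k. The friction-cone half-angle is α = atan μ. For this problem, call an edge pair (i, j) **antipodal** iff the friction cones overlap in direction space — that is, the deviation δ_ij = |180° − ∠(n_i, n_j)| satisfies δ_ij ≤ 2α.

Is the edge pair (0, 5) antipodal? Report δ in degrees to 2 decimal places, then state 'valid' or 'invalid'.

α = atan 0.25 = 14.04°;  2α = 28.07°
edge 0: e_0 = (+1.45, +0.40);  n_0 = (+0.2659, -0.9640)
edge 5: e_5 = (+2.60, -0.42);  n_5 = (-0.1595, -0.9872)
∠(n_0, n_5) = 24.60°
δ = |180° − 24.60°| = 155.40°
155.40° > 2α = 28.07°  →  invalid

δ = 155.40°, invalid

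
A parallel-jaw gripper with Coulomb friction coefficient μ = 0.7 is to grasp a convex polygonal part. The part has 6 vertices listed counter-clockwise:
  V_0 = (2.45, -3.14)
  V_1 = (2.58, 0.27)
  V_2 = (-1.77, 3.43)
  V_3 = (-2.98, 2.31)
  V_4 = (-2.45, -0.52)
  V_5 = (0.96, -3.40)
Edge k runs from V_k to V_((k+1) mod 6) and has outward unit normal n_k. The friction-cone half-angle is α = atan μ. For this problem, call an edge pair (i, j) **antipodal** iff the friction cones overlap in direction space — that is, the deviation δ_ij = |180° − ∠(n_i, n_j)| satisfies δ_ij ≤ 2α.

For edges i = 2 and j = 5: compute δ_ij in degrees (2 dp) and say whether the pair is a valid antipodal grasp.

δ = 32.89°, valid

α = atan 0.7 = 34.99°;  2α = 69.98°
edge 2: e_2 = (-1.21, -1.12);  n_2 = (-0.6793, +0.7339)
edge 5: e_5 = (+1.49, +0.26);  n_5 = (+0.1719, -0.9851)
∠(n_2, n_5) = 147.11°
δ = |180° − 147.11°| = 32.89°
32.89° ≤ 2α = 69.98°  →  valid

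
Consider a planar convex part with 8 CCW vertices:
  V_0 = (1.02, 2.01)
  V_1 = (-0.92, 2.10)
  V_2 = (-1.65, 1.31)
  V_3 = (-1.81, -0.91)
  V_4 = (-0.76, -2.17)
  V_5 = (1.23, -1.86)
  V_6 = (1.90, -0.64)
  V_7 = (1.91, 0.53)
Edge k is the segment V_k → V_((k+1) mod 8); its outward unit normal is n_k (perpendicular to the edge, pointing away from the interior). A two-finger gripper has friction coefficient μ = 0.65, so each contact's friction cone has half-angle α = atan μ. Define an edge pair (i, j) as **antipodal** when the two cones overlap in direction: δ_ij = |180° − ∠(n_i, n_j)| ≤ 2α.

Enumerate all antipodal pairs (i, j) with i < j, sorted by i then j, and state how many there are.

α = atan 0.65 = 33.02°;  2α = 66.05°
n_0 = (+0.0463, +0.9989)
n_1 = (-0.7344, +0.6787)
n_2 = (-0.9974, +0.0719)
n_3 = (-0.7682, -0.6402)
n_4 = (+0.1539, -0.9881)
n_5 = (+0.8765, -0.4814)
n_6 = (+1.0000, -0.0085)
n_7 = (+0.8570, +0.5153)
  (0,1): δ = 130.08°  ·
  (0,2): δ = 91.47°  ·
  (0,3): δ = 47.54°  ✓
  (0,4): δ = 11.51°  ✓
  (0,5): δ = 63.88°  ✓
  (0,6): δ = 92.17°  ·
  (0,7): δ = 123.68°  ·
  (1,2): δ = 141.38°  ·
  (1,3): δ = 97.45°  ·
  (1,4): δ = 38.41°  ✓
  (1,5): δ = 13.96°  ✓
  (1,6): δ = 42.25°  ✓
  (1,7): δ = 73.76°  ·
  (2,3): δ = 136.07°  ·
  (2,4): δ = 77.02°  ·
  (2,5): δ = 24.65°  ✓
  (2,6): δ = 3.63°  ✓
  (2,7): δ = 35.14°  ✓
  (3,4): δ = 120.95°  ·
  (3,5): δ = 68.58°  ·
  (3,6): δ = 40.30°  ✓
  (3,7): δ = 8.78°  ✓
  (4,5): δ = 127.63°  ·
  (4,6): δ = 99.34°  ·
  (4,7): δ = 67.83°  ·
  (5,6): δ = 151.71°  ·
  (5,7): δ = 120.20°  ·
  (6,7): δ = 148.49°  ·
antipodal pairs: 11

count = 11; pairs: (0,3), (0,4), (0,5), (1,4), (1,5), (1,6), (2,5), (2,6), (2,7), (3,6), (3,7)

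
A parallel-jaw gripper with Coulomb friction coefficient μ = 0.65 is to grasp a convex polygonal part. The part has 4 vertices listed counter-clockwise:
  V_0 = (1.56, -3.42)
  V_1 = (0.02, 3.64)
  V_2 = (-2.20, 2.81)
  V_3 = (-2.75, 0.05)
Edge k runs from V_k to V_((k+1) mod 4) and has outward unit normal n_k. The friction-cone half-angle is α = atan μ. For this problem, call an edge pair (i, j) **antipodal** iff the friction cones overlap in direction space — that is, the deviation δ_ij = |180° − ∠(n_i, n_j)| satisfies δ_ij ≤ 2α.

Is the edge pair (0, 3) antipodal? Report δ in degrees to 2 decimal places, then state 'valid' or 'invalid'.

δ = 38.86°, valid

α = atan 0.65 = 33.02°;  2α = 66.05°
edge 0: e_0 = (-1.54, +7.06);  n_0 = (+0.9770, +0.2131)
edge 3: e_3 = (+4.31, -3.47);  n_3 = (-0.6271, -0.7789)
∠(n_0, n_3) = 141.14°
δ = |180° − 141.14°| = 38.86°
38.86° ≤ 2α = 66.05°  →  valid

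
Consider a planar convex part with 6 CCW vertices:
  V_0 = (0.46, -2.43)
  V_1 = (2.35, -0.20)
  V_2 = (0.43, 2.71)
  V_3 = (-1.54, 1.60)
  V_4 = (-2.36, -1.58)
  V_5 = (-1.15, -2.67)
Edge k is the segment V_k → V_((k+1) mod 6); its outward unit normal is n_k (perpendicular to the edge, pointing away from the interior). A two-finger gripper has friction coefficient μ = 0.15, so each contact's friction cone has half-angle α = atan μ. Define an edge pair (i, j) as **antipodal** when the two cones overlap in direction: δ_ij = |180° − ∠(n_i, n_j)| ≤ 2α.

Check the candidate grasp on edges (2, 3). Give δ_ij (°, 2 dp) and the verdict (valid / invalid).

δ = 133.86°, invalid

α = atan 0.15 = 8.53°;  2α = 17.06°
edge 2: e_2 = (-1.97, -1.11);  n_2 = (-0.4909, +0.8712)
edge 3: e_3 = (-0.82, -3.18);  n_3 = (-0.9683, +0.2497)
∠(n_2, n_3) = 46.14°
δ = |180° − 46.14°| = 133.86°
133.86° > 2α = 17.06°  →  invalid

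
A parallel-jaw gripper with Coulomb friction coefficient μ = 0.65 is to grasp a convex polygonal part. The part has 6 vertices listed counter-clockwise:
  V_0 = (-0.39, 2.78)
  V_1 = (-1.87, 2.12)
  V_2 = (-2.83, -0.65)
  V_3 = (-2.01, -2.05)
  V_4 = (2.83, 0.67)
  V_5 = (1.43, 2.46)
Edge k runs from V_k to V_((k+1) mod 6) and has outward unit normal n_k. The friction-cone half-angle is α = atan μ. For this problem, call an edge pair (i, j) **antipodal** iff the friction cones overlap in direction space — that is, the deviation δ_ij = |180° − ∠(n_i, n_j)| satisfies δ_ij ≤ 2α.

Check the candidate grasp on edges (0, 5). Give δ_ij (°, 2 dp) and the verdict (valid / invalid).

α = atan 0.65 = 33.02°;  2α = 66.05°
edge 0: e_0 = (-1.48, -0.66);  n_0 = (-0.4073, +0.9133)
edge 5: e_5 = (-1.82, +0.32);  n_5 = (+0.1732, +0.9849)
∠(n_0, n_5) = 34.01°
δ = |180° − 34.01°| = 145.99°
145.99° > 2α = 66.05°  →  invalid

δ = 145.99°, invalid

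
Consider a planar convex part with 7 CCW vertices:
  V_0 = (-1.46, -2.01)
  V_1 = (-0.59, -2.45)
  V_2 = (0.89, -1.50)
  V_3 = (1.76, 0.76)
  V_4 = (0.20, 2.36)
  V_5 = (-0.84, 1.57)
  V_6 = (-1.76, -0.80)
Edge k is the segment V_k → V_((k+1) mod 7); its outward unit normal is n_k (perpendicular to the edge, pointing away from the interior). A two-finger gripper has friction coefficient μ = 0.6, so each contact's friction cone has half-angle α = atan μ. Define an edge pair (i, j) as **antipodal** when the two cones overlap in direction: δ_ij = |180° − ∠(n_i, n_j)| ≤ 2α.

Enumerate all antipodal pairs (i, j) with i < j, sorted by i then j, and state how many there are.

α = atan 0.6 = 30.96°;  2α = 61.93°
n_0 = (-0.4513, -0.8924)
n_1 = (+0.5402, -0.8415)
n_2 = (+0.9332, -0.3593)
n_3 = (+0.7160, +0.6981)
n_4 = (-0.6049, +0.7963)
n_5 = (-0.9322, +0.3619)
n_6 = (-0.9706, -0.2406)
  (0,1): δ = 120.48°  ·
  (0,2): δ = 84.23°  ·
  (0,3): δ = 18.90°  ✓
  (0,4): δ = 64.05°  ·
  (0,5): δ = 95.61°  ·
  (0,6): δ = 130.75°  ·
  (1,2): δ = 143.75°  ·
  (1,3): δ = 78.42°  ·
  (1,4): δ = 4.52°  ✓
  (1,5): δ = 36.09°  ✓
  (1,6): δ = 71.23°  ·
  (2,3): δ = 114.67°  ·
  (2,4): δ = 31.72°  ✓
  (2,5): δ = 0.16°  ✓
  (2,6): δ = 34.98°  ✓
  (3,4): δ = 97.05°  ·
  (3,5): δ = 65.49°  ·
  (3,6): δ = 30.35°  ✓
  (4,5): δ = 148.44°  ·
  (4,6): δ = 113.30°  ·
  (5,6): δ = 144.86°  ·
antipodal pairs: 7

count = 7; pairs: (0,3), (1,4), (1,5), (2,4), (2,5), (2,6), (3,6)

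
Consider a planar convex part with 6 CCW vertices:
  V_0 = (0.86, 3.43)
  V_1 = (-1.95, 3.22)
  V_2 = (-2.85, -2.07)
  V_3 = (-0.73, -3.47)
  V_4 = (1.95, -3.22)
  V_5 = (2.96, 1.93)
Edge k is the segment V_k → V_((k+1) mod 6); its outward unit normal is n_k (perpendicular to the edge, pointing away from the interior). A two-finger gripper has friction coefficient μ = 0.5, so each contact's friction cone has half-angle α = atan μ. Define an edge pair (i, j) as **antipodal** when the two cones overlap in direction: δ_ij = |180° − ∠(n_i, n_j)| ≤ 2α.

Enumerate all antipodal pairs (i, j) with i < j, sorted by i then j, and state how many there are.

α = atan 0.5 = 26.57°;  2α = 53.13°
n_0 = (-0.0745, +0.9972)
n_1 = (-0.9858, +0.1677)
n_2 = (-0.5511, -0.8345)
n_3 = (+0.0929, -0.9957)
n_4 = (+0.9813, -0.1925)
n_5 = (+0.5812, +0.8137)
  (0,1): δ = 103.93°  ·
  (0,2): δ = 37.71°  ✓
  (0,3): δ = 1.06°  ✓
  (0,4): δ = 74.63°  ·
  (0,5): δ = 140.19°  ·
  (1,2): δ = 113.78°  ·
  (1,3): δ = 75.02°  ·
  (1,4): δ = 1.44°  ✓
  (1,5): δ = 64.12°  ·
  (2,3): δ = 141.23°  ·
  (2,4): δ = 67.66°  ·
  (2,5): δ = 2.10°  ✓
  (3,4): δ = 106.43°  ·
  (3,5): δ = 40.87°  ✓
  (4,5): δ = 114.44°  ·
antipodal pairs: 5

count = 5; pairs: (0,2), (0,3), (1,4), (2,5), (3,5)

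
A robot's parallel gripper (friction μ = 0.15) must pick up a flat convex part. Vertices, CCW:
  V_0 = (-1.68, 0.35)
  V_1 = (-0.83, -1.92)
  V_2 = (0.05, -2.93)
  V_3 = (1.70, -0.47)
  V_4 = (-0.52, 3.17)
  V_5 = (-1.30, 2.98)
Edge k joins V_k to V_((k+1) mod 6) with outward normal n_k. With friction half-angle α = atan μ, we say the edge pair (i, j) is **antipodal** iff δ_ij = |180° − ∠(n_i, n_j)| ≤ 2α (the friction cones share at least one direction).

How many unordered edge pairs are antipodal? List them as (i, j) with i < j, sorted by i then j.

count = 2; pairs: (0,3), (1,3)

α = atan 0.15 = 8.53°;  2α = 17.06°
n_0 = (-0.9365, -0.3507)
n_1 = (-0.7540, -0.6569)
n_2 = (+0.8305, -0.5570)
n_3 = (+0.8537, +0.5207)
n_4 = (-0.2367, +0.9716)
n_5 = (-0.9897, +0.1430)
  (0,1): δ = 159.46°  ·
  (0,2): δ = 54.38°  ·
  (0,3): δ = 10.85°  ✓
  (0,4): δ = 83.16°  ·
  (0,5): δ = 151.25°  ·
  (1,2): δ = 74.92°  ·
  (1,3): δ = 9.69°  ✓
  (1,4): δ = 62.62°  ·
  (1,5): δ = 130.71°  ·
  (2,3): δ = 114.77°  ·
  (2,4): δ = 42.46°  ·
  (2,5): δ = 25.63°  ·
  (3,4): δ = 107.69°  ·
  (3,5): δ = 39.60°  ·
  (4,5): δ = 111.91°  ·
antipodal pairs: 2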